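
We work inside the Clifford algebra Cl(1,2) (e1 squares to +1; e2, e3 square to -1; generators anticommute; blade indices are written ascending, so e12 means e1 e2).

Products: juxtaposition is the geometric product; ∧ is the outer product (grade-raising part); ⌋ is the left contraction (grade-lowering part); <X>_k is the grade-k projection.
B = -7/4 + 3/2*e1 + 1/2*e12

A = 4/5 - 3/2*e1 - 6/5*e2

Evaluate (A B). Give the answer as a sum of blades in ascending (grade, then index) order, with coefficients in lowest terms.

step 1: -73/20 + 129/40*e1 + 27/20*e2 + 11/5*e12
Answer: -73/20 + 129/40*e1 + 27/20*e2 + 11/5*e12


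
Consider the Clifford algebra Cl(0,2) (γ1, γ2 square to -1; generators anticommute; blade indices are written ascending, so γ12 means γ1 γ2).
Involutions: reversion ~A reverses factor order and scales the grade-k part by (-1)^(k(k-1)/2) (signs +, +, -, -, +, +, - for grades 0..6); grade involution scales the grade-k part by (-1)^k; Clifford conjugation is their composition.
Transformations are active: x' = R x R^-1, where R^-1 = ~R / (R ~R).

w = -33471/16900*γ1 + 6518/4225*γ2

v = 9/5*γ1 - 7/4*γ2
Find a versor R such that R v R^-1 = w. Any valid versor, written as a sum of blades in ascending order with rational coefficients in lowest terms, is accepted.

Since q(v) = q(w) = -2521/400, the sum R = v + w = -3051/16900*γ1 - 3503/16900*γ2 does the job whenever invertible.
Answer: -3051/16900*γ1 - 3503/16900*γ2


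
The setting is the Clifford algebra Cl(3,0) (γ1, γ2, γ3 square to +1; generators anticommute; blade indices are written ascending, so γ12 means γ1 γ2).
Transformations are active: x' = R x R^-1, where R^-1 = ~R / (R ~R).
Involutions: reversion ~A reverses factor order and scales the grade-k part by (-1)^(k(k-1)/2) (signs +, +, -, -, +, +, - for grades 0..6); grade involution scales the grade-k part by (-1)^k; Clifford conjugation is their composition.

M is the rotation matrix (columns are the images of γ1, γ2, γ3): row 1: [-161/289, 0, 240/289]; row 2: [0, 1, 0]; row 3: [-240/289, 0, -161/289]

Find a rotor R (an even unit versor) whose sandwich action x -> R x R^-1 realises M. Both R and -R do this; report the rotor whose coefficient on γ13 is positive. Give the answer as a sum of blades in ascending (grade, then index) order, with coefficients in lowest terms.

Method: write R = a + b12*γ12 + b13*γ13 + b23*γ23 with a^2 + b12^2 + b13^2 + b23^2 = 1 (so R^-1 = ~R). Expanding the columns R e_j ~R gives tr M = 4a^2 - 1 and, from the antisymmetric part, M21 - M12 = -4a*b12, M13 - M31 = 4a*b13, M32 - M23 = -4a*b23.
Here tr M = -33/289, so a^2 = (1 + tr M)/4 = 64/289 and a = ±8/17. Taking a = 8/17: M21 - M12 = 0, M13 - M31 = 480/289, M32 - M23 = 0, giving b12 = 0, b13 = 15/17, b23 = 0, i.e. R = 8/17 + 15/17*γ13.
Its γ13 coefficient is already positive.
Answer: 8/17 + 15/17*γ13. Key observation: the double cover Spin(3) -> SO(3) sends R and -R to the same matrix (trace -33/289 here), so the stated sign of the γ13 coefficient is what selects one sheet.


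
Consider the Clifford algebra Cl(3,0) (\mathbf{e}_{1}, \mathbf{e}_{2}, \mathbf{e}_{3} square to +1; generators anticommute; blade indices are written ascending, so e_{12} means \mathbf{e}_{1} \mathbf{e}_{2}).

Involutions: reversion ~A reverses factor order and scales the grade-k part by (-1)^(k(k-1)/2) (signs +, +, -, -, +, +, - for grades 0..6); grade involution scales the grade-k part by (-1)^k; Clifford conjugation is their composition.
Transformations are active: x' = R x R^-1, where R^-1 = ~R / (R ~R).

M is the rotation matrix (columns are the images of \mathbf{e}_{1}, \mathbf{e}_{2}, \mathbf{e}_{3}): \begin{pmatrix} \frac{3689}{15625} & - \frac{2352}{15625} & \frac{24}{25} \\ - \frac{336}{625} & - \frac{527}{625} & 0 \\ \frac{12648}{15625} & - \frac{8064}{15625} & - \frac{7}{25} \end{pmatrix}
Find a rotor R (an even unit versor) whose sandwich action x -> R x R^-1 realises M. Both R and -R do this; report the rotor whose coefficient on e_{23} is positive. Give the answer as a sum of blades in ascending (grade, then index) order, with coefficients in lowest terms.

Method: write R = a + b12*e_{12} + b13*e_{13} + b23*e_{23} with a^2 + b12^2 + b13^2 + b23^2 = 1 (so R^-1 = ~R). Expanding the columns R e_j ~R gives tr M = 4a^2 - 1 and, from the antisymmetric part, M21 - M12 = -4a*b12, M13 - M31 = 4a*b13, M32 - M23 = -4a*b23.
Here tr M = -\frac{13861}{15625}, so a^2 = (1 + tr M)/4 = \frac{441}{15625} and a = ±\frac{21}{125}. Taking a = \frac{21}{125}: M21 - M12 = -\frac{6048}{15625}, M13 - M31 = \frac{2352}{15625}, M32 - M23 = -\frac{8064}{15625}, giving b12 = \frac{72}{125}, b13 = \frac{28}{125}, b23 = \frac{96}{125}, i.e. R = \frac{21}{125} + \frac{72}{125} e_{12} + \frac{28}{125} e_{13} + \frac{96}{125} e_{23}.
Its e_{23} coefficient is already positive.
Answer: \frac{21}{125} + \frac{72}{125} e_{12} + \frac{28}{125} e_{13} + \frac{96}{125} e_{23}. Why the constraint matters: R and -R act identically through the sandwich — M has trace -\frac{13861}{15625} either way — so only the sign condition on e_{23} picks one of the two preimages.


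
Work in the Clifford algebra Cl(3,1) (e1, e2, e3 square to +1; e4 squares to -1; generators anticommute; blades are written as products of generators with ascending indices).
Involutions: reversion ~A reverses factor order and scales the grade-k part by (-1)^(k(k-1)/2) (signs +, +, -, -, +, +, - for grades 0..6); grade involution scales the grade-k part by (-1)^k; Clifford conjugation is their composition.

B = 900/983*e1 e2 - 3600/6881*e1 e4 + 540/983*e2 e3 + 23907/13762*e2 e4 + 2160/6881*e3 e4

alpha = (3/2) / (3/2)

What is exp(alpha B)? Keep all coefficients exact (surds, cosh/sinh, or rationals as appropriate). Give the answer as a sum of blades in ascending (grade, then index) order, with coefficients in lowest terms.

B^2 term by term: the squares give (900/983)^2*(e1 e2)^2 + (-3600/6881)^2*(e1 e4)^2 + (540/983)^2*(e2 e3)^2 + (23907/13762)^2*(e2 e4)^2 + (2160/6881)^2*(e3 e4)^2 = 810000/966289*(-1) + 12960000/47348161*(+1) + 291600/966289*(-1) + 571544649/189392644*(+1) + 4665600/47348161*(+1) = 9/4 (each basis 2-blade squares to minus the product of its generators' squares); cross terms between blades sharing an index anticommute and cancel; the commuting (index-disjoint) pairs give grade-4 terms 2*c*c'*(blade product), which cancel blade by blade — e1 e2 e3 e4: 3888000/6764023 - 3888000/6764023 = 0 — confirming B is simple. So B^2 = 9/4.
B^2 = 9/4 — since the square is positive, the closed form is hyperbolic: l = 3/2, alpha*l = 3/2, so exp(alpha B) = cosh(3/2) + (sinh(3/2)/(3/2))*B = cosh(3/2) + (2*sinh(3/2)/3)*B.
Answer: cosh(3/2) + 600*sinh(3/2)/983*e1 e2 - 2400*sinh(3/2)/6881*e1 e4 + 360*sinh(3/2)/983*e2 e3 + 7969*sinh(3/2)/6881*e2 e4 + 1440*sinh(3/2)/6881*e3 e4


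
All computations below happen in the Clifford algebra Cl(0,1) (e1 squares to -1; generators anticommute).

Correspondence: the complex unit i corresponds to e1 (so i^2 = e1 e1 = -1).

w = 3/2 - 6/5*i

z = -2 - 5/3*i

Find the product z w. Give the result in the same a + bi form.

In blades: z = -2 - 5/3*e1, w = 3/2 - 6/5*e1.
Distribute z over w term by term (generator squares from the signature, products reordered to ascending indices): (-2)*w = -3 + 12/5*e1; (-5/3*e1)*w = -2 - 5/2*e1.
Sum: -5 - 1/10*e1; translating back through the correspondence:
Answer: -5 - 1/10*i


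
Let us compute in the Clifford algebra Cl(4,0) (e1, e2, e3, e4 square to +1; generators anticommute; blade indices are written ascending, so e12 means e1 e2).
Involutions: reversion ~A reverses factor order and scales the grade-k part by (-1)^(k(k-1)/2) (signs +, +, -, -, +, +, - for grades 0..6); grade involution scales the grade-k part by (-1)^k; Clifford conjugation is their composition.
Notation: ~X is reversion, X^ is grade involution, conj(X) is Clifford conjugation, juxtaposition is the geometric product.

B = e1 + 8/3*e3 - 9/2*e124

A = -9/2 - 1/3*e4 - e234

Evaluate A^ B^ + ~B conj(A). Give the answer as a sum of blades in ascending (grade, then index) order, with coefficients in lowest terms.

first term: 9/2*e1 + 12*e3 + 3/2*e12 - 9/2*e13 + 1/3*e14 + 8/3*e24 + 8/9*e34 - 81/4*e124 + e1234
second term: -9/2*e1 - 12*e3 + 3/2*e12 - 9/2*e13 + 1/3*e14 + 8/3*e24 + 8/9*e34 - 81/4*e124 - e1234
Answer: 3*e12 - 9*e13 + 2/3*e14 + 16/3*e24 + 16/9*e34 - 81/2*e124


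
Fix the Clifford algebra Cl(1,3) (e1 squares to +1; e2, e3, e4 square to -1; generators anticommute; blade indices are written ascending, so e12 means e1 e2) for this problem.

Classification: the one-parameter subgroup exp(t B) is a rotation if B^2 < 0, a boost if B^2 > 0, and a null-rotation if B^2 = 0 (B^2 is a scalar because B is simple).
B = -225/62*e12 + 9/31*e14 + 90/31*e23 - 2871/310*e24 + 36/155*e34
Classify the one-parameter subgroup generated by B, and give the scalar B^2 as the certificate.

B^2 term by term: the squares give (-225/62)^2*(e12)^2 + (9/31)^2*(e14)^2 + (90/31)^2*(e23)^2 + (-2871/310)^2*(e24)^2 + (36/155)^2*(e34)^2 = 50625/3844*(+1) + 81/961*(+1) + 8100/961*(-1) + 8242641/96100*(-1) + 1296/24025*(-1) = -81 (each basis 2-blade squares to minus the product of its generators' squares); cross terms between blades sharing an index anticommute and cancel; the commuting (index-disjoint) pairs give grade-4 terms 2*c*c'*(blade product), which cancel blade by blade — e1234: -1620/961 + 1620/961 = 0 — confirming B is simple. So B^2 = -81.
Answer: rotation, certificate B^2 = -81. The invariant at work: B^2 = -81 is unchanged by conjugation, hence its sign classifies the subgroup whatever basis B is written in.


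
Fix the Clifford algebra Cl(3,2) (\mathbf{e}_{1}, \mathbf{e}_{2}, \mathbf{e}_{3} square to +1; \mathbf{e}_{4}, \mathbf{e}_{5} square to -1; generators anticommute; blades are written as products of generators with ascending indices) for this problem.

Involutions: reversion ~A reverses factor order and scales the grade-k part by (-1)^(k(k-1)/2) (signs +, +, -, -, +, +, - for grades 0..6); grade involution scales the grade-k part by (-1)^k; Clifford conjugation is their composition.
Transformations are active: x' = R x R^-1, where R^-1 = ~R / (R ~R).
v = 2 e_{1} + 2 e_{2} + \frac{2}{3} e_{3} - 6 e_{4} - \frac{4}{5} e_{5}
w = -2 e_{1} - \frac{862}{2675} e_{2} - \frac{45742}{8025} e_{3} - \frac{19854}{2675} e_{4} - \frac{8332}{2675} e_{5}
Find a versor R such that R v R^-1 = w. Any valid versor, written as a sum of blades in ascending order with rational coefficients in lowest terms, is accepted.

Since q(v) = q(w) = -\frac{6344}{225}, the sum R = v + w = \frac{4488}{2675} e_{2} - \frac{13464}{2675} e_{3} - \frac{35904}{2675} e_{4} - \frac{10472}{2675} e_{5} does the job whenever invertible.
Answer: \frac{4488}{2675} e_{2} - \frac{13464}{2675} e_{3} - \frac{35904}{2675} e_{4} - \frac{10472}{2675} e_{5}


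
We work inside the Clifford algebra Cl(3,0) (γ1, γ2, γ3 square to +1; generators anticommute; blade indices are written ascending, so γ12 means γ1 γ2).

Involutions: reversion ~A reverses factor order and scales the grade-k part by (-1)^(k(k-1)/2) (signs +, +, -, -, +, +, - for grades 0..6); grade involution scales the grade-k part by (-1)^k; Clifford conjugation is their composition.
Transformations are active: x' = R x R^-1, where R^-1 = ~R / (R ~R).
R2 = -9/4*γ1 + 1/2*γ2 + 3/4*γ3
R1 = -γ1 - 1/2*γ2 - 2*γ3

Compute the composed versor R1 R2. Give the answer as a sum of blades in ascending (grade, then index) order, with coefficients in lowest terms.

Distribute over the terms of R1 (each basis-blade product reordered to ascending indices, repeated generators contracted through their squares):
(-γ1) R2 = 9/4 - 1/2*γ12 - 3/4*γ13
(-1/2*γ2) R2 = -1/4 - 9/8*γ12 - 3/8*γ23
(-2*γ3) R2 = -3/2 - 9/2*γ13 + γ23
Summing the partial products and collecting blades:
Answer: 1/2 - 13/8*γ12 - 21/4*γ13 + 5/8*γ23


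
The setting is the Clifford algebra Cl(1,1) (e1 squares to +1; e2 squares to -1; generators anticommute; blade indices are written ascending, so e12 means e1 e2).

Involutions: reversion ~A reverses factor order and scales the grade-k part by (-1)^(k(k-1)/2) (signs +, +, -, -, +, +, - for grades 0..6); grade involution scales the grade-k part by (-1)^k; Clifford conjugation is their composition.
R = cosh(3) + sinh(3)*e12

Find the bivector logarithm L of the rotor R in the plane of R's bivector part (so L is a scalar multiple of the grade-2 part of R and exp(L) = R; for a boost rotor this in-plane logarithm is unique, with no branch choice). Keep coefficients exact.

The scalar part of R is cosh(3), giving the rapidity magnitude (cosh is even); the bivector part supplies orientation, its quotient by sinh of the rapidity is the plane, and L = rapidity * plane — unique in that plane, since flipping both signs leaves L unchanged.
Concretely: cosh(rapidity) = cosh(3) gives rapidity = ±3, and since rapidity/sinh(rapidity) is even the sign is immaterial: L = (rapidity/sinh(rapidity)) * <R>_2 = (3/sinh(3)) * <R>_2.
Answer: 3*e12


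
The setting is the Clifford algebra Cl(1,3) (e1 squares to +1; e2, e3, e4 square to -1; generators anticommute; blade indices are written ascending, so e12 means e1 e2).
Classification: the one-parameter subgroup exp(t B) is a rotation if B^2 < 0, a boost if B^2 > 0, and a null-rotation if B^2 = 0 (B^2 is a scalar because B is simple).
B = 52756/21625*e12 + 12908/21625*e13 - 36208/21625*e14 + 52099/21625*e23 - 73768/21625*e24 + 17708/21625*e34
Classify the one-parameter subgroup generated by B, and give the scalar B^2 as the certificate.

B^2 term by term: the squares give (52756/21625)^2*(e12)^2 + (12908/21625)^2*(e13)^2 + (-36208/21625)^2*(e14)^2 + (52099/21625)^2*(e23)^2 + (-73768/21625)^2*(e24)^2 + (17708/21625)^2*(e34)^2 = 2783195536/467640625*(+1) + 166616464/467640625*(+1) + 1311019264/467640625*(+1) + 2714305801/467640625*(-1) + 5441717824/467640625*(-1) + 313573264/467640625*(-1) = -9 (each basis 2-blade squares to minus the product of its generators' squares); cross terms between blades sharing an index anticommute and cancel; the commuting (index-disjoint) pairs give grade-4 terms 2*c*c'*(blade product), which cancel blade by blade — e1234: 1868406496/467640625 + 1904394688/467640625 - 3772801184/467640625 = 0 — confirming B is simple. So B^2 = -9.
Answer: rotation, certificate B^2 = -9. The scalar -9 is the complete invariant here: its sign names the subgroup type.


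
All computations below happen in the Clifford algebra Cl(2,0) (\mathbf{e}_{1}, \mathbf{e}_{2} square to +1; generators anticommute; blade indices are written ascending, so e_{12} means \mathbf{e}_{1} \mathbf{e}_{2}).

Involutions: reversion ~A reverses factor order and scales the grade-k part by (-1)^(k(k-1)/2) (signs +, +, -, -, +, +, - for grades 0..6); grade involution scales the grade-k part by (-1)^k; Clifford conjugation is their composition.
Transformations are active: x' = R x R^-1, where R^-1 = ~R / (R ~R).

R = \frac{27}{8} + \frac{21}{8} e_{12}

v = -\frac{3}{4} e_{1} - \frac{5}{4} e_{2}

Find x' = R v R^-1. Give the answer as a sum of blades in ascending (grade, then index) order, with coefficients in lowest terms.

~R = \frac{27}{8} - \frac{21}{8} e_{12}, and R ~R = \frac{585}{32}, so R^-1 = ~R / (\frac{585}{32}).
R v = -\frac{93}{16} e_{1} - \frac{9}{4} e_{2}
Answer: -\frac{363}{260} e_{1} + \frac{109}{260} e_{2}


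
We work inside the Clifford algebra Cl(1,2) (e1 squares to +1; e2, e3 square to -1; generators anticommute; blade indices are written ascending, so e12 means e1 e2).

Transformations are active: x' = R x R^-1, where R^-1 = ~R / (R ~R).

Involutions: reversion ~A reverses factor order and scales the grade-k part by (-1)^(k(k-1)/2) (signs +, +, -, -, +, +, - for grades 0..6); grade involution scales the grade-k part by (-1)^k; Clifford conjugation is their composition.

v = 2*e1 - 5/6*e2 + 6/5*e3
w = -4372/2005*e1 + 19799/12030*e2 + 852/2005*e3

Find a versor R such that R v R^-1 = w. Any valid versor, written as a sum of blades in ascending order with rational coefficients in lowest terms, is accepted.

Equal squares first: v^2 = w^2 = 1679/900. Then v + w = -362/2005*e1 + 1629/2005*e2 + 3258/2005*e3 is a versor taking v to w, provided it is invertible.
Answer: -362/2005*e1 + 1629/2005*e2 + 3258/2005*e3


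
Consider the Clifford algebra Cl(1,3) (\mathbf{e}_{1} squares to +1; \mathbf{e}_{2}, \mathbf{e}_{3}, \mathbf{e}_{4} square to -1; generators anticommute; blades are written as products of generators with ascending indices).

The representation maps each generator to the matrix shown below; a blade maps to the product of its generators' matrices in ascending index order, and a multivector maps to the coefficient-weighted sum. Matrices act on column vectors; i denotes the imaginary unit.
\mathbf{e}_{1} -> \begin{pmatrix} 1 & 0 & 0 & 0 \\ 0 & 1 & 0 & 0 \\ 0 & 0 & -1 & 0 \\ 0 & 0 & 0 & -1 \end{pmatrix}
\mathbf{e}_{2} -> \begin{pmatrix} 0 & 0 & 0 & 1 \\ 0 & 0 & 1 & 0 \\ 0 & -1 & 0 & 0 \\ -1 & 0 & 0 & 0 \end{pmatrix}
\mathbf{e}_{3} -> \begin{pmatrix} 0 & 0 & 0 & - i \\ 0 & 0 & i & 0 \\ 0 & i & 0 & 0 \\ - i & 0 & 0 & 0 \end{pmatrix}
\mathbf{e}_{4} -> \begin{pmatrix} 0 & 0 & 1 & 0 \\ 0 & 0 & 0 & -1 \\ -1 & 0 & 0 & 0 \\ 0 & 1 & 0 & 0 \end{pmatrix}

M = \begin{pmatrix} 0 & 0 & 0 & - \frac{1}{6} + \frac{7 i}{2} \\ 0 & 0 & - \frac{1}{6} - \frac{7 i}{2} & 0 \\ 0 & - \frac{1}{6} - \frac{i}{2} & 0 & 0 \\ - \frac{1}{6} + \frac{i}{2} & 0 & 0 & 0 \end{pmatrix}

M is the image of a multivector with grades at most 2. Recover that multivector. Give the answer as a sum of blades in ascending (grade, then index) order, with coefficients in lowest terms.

Method: the blade images are trace-orthogonal — tr(rho(e_A) rho(e_B)^-1) = 4 if A = B and 0 otherwise — and rho(e_A)^-1 = (e_A)^2 * rho(e_A) with (e_A)^2 = +1 or -1, so the coefficient of e_A in the preimage is (e_A)^2 * tr(M rho(e_A))/4.
Nonzero projections over blades of grade <= 2: e_{3}: (e_{3})^2 = -1, tr(M rho(e_{3})) = 8, coefficient -2; e_{1} e_{2}: (e_{1} e_{2})^2 = +1, tr(M rho(e_{1} e_{2})) = - \frac{2}{3}, coefficient -\frac{1}{6}; e_{1} e_{3}: (e_{1} e_{3})^2 = +1, tr(M rho(e_{1} e_{3})) = -6, coefficient -\frac{3}{2}. Every other blade of grade <= 2 projects to 0.
Answer: -2 e_{3} - \frac{1}{6} e_{1} e_{2} - \frac{3}{2} e_{1} e_{3}


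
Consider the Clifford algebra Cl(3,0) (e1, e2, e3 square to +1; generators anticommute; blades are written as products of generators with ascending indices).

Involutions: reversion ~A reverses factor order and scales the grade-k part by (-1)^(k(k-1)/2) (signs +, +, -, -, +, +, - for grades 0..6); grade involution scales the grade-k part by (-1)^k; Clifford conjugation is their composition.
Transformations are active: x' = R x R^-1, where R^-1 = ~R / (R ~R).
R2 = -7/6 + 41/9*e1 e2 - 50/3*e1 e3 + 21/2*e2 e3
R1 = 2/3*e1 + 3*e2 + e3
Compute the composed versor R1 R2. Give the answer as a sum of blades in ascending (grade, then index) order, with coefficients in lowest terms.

Distribute over the terms of R1 (each basis-blade product reordered to ascending indices, repeated generators contracted through their squares):
(2/3*e1) R2 = -7/9*e1 + 82/27*e2 - 100/9*e3 + 7*e1 e2 e3
(3*e2) R2 = -41/3*e1 - 7/2*e2 + 63/2*e3 + 50*e1 e2 e3
(e3) R2 = 50/3*e1 - 21/2*e2 - 7/6*e3 + 41/9*e1 e2 e3
Summing the partial products and collecting blades:
Answer: 20/9*e1 - 296/27*e2 + 173/9*e3 + 554/9*e1 e2 e3


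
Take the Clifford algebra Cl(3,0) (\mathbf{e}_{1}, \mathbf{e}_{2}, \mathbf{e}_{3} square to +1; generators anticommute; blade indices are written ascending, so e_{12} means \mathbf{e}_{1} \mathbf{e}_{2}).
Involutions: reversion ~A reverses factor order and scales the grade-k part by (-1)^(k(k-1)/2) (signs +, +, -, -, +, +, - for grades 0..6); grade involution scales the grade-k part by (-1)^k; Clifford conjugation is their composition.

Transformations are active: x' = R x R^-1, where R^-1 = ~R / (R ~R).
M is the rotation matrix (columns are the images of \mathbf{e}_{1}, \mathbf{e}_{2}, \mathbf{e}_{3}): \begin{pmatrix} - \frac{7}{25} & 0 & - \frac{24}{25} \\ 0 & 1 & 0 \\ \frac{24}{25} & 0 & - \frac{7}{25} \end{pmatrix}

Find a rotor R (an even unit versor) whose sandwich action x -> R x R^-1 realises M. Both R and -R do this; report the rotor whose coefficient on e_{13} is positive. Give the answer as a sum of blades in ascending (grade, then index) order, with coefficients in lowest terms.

Method: write R = a + b12*e_{12} + b13*e_{13} + b23*e_{23} with a^2 + b12^2 + b13^2 + b23^2 = 1 (so R^-1 = ~R). Expanding the columns R e_j ~R gives tr M = 4a^2 - 1 and, from the antisymmetric part, M21 - M12 = -4a*b12, M13 - M31 = 4a*b13, M32 - M23 = -4a*b23.
Here tr M = \frac{11}{25}, so a^2 = (1 + tr M)/4 = \frac{9}{25} and a = ±\frac{3}{5}. Taking a = \frac{3}{5}: M21 - M12 = 0, M13 - M31 = -\frac{48}{25}, M32 - M23 = 0, giving b12 = 0, b13 = -\frac{4}{5}, b23 = 0, i.e. R = \frac{3}{5} - \frac{4}{5} e_{13}.
Its e_{13} coefficient is negative, so report the other preimage -R.
Answer: -\frac{3}{5} + \frac{4}{5} e_{13}. Recall the cover is two-to-one: with M of trace \frac{11}{25}, both preimages act alike, and the stated e_{13} sign chooses the sheet.


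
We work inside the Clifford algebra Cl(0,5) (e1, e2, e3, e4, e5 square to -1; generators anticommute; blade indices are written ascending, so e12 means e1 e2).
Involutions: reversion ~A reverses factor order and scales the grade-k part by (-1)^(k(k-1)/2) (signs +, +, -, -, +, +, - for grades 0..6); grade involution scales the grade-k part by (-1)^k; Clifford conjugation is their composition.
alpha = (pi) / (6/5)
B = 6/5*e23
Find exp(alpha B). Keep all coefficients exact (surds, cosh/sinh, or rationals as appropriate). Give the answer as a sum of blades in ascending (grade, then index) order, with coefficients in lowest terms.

B^2 = (6/5)^2*(e23)^2 = 36/25*(-1) = -36/25 (a basis 2-blade squares to minus the product of its generators' squares).
B^2 = -36/25 — B^2 < 0, so the exponential closes trigonometrically: l = 6/5, alpha*l = pi, so exp(alpha B) = cos(pi) + (sin(pi)/(6/5))*B = -1 + (0)*B.
Answer: -1


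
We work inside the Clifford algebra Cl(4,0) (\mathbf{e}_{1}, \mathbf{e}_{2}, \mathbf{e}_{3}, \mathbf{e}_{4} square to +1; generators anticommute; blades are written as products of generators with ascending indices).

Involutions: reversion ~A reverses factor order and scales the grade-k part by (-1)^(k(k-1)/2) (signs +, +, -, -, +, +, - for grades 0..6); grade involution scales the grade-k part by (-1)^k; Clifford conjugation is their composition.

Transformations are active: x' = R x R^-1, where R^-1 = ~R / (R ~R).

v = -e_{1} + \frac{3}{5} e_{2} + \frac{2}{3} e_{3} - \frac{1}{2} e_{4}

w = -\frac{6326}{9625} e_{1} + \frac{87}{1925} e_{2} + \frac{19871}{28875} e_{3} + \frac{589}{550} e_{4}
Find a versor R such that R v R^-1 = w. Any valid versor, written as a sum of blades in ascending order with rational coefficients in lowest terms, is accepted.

A norm check does it: q(v) = q(w) = \frac{1849}{900}, hence R = v + w = -\frac{15951}{9625} e_{1} + \frac{1242}{1925} e_{2} + \frac{39121}{28875} e_{3} + \frac{157}{275} e_{4} realises the map — parallel part kept, (v - w)/2 negated, v carried to w.
Answer: -\frac{15951}{9625} e_{1} + \frac{1242}{1925} e_{2} + \frac{39121}{28875} e_{3} + \frac{157}{275} e_{4}


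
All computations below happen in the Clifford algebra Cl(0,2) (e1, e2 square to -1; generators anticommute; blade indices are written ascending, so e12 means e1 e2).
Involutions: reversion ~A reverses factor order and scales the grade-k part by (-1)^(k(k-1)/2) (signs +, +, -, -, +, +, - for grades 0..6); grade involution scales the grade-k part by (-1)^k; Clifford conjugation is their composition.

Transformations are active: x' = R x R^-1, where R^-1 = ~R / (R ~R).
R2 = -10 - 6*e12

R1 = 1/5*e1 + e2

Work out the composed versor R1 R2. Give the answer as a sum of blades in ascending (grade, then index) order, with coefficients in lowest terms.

Distribute over the terms of R1 (each basis-blade product reordered to ascending indices, repeated generators contracted through their squares):
(1/5*e1) R2 = -2*e1 + 6/5*e2
(e2) R2 = -6*e1 - 10*e2
Summing the partial products and collecting blades:
Answer: -8*e1 - 44/5*e2


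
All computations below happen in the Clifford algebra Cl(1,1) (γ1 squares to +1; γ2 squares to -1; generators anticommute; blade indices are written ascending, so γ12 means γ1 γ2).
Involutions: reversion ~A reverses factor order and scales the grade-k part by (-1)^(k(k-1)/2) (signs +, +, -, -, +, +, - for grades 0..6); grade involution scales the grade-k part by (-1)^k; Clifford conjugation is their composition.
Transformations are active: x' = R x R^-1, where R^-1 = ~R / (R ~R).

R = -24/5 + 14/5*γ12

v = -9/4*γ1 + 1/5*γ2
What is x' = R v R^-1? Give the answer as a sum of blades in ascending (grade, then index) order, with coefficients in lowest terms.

~R = -24/5 - 14/5*γ12, and R ~R = 76/5, so R^-1 = ~R / (76/5).
R v = 256/25*γ1 + 267/50*γ2
Answer: -8013/1900*γ1 - 1697/475*γ2


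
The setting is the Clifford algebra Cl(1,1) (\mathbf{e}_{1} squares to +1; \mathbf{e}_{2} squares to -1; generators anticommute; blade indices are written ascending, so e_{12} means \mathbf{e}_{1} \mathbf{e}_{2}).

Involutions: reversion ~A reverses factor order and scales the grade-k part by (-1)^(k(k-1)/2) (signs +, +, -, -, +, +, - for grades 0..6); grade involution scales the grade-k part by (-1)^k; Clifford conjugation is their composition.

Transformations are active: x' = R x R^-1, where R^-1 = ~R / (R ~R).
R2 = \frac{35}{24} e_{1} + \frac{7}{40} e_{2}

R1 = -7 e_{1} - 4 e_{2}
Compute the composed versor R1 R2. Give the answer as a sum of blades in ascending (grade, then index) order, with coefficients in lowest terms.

Distribute over the terms of R1 (each basis-blade product reordered to ascending indices, repeated generators contracted through their squares):
(-7 e_{1}) R2 = -\frac{245}{24} - \frac{49}{40} e_{12}
(-4 e_{2}) R2 = \frac{7}{10} + \frac{35}{6} e_{12}
Summing the partial products and collecting blades:
Answer: -\frac{1141}{120} + \frac{553}{120} e_{12}


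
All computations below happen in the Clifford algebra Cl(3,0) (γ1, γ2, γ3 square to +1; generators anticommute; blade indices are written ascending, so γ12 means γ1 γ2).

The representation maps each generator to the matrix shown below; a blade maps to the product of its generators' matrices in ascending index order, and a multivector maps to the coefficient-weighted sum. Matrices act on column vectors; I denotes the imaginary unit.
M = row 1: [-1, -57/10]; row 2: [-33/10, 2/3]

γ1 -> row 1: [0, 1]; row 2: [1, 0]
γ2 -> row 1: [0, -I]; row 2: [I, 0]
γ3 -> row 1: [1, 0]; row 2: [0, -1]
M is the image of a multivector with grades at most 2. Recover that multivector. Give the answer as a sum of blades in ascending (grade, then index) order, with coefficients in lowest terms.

Method: 1, rho(γ1), rho(γ2), rho(γ3) form a trace-orthogonal basis of the 2x2 complex matrices (tr(X Y) = 2 if X = Y, else 0), so M = m0*1 + m1*rho(γ1) + m2*rho(γ2) + m3*rho(γ3) with m0 = tr(M)/2 = -1/6, m1 = tr(M rho(γ1))/2 = -9/2, m2 = tr(M rho(γ2))/2 = -6*I/5, m3 = tr(M rho(γ3))/2 = -5/6.
Multiplying table entries, the bivector images are rho(γ12) = I*rho(γ3), rho(γ13) = -I*rho(γ2), rho(γ23) = I*rho(γ1); with real blade coefficients the real parts of m0..m3 are the coefficients of 1, γ1, γ2, γ3 and the imaginary parts give the bivectors (γ23: Im m1, γ13: -Im m2, γ12: Im m3).
Answer: -1/6 - 9/2*γ1 - 5/6*γ3 + 6/5*γ13


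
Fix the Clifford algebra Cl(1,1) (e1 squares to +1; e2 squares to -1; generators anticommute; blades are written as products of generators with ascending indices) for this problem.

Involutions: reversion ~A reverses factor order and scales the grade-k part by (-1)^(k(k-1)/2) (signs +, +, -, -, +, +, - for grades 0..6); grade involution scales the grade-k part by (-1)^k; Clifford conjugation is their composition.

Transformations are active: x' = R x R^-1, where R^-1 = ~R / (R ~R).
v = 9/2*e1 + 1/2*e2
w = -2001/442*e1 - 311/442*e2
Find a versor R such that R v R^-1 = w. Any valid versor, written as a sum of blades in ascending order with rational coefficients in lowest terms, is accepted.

Since q(v) = q(w) = 20, the sum R = v + w = -6/221*e1 - 45/221*e2 does the job whenever invertible.
Answer: -6/221*e1 - 45/221*e2


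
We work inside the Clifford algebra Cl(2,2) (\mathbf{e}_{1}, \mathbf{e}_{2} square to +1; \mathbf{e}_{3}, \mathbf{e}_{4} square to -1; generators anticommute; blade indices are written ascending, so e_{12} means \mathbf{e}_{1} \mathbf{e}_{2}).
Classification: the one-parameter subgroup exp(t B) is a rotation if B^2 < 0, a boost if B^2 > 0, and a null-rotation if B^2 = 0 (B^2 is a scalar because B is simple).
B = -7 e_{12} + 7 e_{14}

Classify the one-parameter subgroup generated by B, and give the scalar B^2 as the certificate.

B^2 term by term: the squares give (-7)^2*(e_{12})^2 + (7)^2*(e_{14})^2 = 49*(-1) + 49*(+1) = 0 (each basis 2-blade squares to minus the product of its generators' squares); cross terms between blades sharing an index anticommute and cancel. So B^2 = 0.
Answer: null-rotation, certificate B^2 = 0. The class reads off the invariant scalar 0 directly.


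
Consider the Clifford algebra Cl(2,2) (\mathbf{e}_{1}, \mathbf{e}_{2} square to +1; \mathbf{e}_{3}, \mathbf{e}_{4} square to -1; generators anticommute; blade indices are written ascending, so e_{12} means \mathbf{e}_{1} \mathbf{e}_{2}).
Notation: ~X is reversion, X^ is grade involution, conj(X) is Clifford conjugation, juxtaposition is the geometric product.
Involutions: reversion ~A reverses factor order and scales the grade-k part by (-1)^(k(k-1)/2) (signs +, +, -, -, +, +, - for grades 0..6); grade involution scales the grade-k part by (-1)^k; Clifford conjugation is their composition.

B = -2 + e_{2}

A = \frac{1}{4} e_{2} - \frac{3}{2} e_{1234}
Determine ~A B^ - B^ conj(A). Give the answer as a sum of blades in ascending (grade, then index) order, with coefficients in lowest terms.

first term: -\frac{1}{4} - \frac{1}{2} e_{2} + \frac{3}{2} e_{134} + 3 e_{1234}
second term: \frac{1}{4} + \frac{1}{2} e_{2} - \frac{3}{2} e_{134} + 3 e_{1234}
Answer: -\frac{1}{2} - e_{2} + 3 e_{134}


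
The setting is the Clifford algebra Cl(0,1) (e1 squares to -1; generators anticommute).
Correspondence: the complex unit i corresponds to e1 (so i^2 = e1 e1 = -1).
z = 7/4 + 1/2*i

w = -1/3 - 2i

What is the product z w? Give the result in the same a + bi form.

In blades: z = 7/4 + 1/2*e1, w = -1/3 - 2*e1.
Distribute z over w term by term (generator squares from the signature, products reordered to ascending indices): (7/4)*w = -7/12 - 7/2*e1; (1/2*e1)*w = 1 - 1/6*e1.
Sum: 5/12 - 11/3*e1; translating back through the correspondence:
Answer: 5/12 - 11/3*i


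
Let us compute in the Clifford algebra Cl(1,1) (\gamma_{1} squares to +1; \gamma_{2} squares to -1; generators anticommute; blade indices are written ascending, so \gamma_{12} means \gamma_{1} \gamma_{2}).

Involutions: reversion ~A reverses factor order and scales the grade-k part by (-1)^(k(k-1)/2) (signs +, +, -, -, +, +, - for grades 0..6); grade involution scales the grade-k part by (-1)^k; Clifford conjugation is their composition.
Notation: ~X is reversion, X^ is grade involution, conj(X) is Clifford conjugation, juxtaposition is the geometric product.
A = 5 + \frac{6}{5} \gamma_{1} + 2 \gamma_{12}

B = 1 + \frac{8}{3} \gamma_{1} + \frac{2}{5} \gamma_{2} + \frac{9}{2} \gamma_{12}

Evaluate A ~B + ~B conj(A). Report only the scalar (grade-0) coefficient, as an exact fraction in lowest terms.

first term: -\frac{4}{5} + \frac{206}{15} \gamma_{1} - \frac{131}{15} \gamma_{2} - \frac{1001}{50} \gamma_{12}
second term: \frac{54}{5} + \frac{34}{3} \gamma_{1} - \frac{131}{15} \gamma_{2} - \frac{1201}{50} \gamma_{12}
Answer: 10


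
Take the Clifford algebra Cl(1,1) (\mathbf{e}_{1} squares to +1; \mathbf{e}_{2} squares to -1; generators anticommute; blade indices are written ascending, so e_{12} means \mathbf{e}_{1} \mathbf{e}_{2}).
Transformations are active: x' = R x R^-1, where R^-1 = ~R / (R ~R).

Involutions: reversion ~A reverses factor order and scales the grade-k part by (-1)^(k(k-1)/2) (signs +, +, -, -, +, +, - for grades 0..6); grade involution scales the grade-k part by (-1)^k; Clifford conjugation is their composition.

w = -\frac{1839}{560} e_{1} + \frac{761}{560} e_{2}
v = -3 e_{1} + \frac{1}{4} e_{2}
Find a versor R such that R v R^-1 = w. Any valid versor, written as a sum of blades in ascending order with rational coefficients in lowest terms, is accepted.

R = v + w = -\frac{3519}{560} e_{1} + \frac{901}{560} e_{2} works: the equal norms (\frac{143}{16}) guarantee its sandwich swaps v into w.
Answer: -\frac{3519}{560} e_{1} + \frac{901}{560} e_{2}


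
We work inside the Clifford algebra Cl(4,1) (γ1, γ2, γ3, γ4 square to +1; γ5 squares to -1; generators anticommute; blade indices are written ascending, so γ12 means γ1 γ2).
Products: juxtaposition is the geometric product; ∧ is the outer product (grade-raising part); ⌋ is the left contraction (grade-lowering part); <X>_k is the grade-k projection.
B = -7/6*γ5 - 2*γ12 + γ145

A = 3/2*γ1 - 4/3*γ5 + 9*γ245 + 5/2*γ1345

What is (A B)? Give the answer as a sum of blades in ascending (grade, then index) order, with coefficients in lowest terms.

step 1: -14/9 - 3*γ2 - 5/2*γ3 - 9*γ12 + 4/3*γ14 - 7/4*γ15 + 21/2*γ24 + 3/2*γ45 + 8/3*γ125 + 35/12*γ134 + 18*γ145 - 5*γ2345
Answer: -14/9 - 3*γ2 - 5/2*γ3 - 9*γ12 + 4/3*γ14 - 7/4*γ15 + 21/2*γ24 + 3/2*γ45 + 8/3*γ125 + 35/12*γ134 + 18*γ145 - 5*γ2345


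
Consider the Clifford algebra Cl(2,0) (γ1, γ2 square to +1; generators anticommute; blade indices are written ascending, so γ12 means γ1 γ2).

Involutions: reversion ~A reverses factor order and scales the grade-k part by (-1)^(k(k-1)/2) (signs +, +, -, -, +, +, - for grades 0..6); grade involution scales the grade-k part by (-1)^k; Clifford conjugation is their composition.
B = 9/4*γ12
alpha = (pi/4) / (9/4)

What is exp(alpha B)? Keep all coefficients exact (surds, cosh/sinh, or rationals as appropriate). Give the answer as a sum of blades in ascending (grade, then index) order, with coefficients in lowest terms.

B^2 = (9/4)^2*(γ12)^2 = 81/16*(-1) = -81/16 (a basis 2-blade squares to minus the product of its generators' squares).
B^2 = -81/16 — circular case — the even/odd split gives cos and sin: l = 9/4, alpha*l = pi/4, so exp(alpha B) = cos(pi/4) + (sin(pi/4)/(9/4))*B = sqrt(2)/2 + (2*sqrt(2)/9)*B.
Answer: sqrt(2)/2 + sqrt(2)/2*γ12


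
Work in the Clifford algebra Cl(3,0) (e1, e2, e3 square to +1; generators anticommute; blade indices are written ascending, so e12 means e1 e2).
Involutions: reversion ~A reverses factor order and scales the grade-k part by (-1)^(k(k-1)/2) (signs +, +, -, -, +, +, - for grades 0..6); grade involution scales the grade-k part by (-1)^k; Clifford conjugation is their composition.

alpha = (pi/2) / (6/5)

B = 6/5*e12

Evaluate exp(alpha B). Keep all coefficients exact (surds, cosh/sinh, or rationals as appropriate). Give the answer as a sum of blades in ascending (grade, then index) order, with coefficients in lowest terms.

B^2 = (6/5)^2*(e12)^2 = 36/25*(-1) = -36/25 (a basis 2-blade squares to minus the product of its generators' squares).
B^2 = -36/25 — circular case — the even/odd split gives cos and sin: l = 6/5, alpha*l = pi/2, so exp(alpha B) = cos(pi/2) + (sin(pi/2)/(6/5))*B = 0 + (5/6)*B.
Answer: e12


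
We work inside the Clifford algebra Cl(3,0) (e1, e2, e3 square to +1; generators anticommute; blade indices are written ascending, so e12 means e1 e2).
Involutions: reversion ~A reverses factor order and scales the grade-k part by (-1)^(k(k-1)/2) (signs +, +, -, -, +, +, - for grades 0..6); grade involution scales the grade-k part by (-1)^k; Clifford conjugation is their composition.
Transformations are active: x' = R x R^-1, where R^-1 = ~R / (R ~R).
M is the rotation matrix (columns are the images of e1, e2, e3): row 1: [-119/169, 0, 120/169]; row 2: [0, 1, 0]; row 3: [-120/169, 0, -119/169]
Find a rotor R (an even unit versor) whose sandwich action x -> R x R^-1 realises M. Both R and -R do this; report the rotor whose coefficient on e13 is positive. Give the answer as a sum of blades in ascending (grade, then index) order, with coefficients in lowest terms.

Method: write R = a + b12*e12 + b13*e13 + b23*e23 with a^2 + b12^2 + b13^2 + b23^2 = 1 (so R^-1 = ~R). Expanding the columns R e_j ~R gives tr M = 4a^2 - 1 and, from the antisymmetric part, M21 - M12 = -4a*b12, M13 - M31 = 4a*b13, M32 - M23 = -4a*b23.
Here tr M = -69/169, so a^2 = (1 + tr M)/4 = 25/169 and a = ±5/13. Taking a = 5/13: M21 - M12 = 0, M13 - M31 = 240/169, M32 - M23 = 0, giving b12 = 0, b13 = 12/13, b23 = 0, i.e. R = 5/13 + 12/13*e13.
Its e13 coefficient is already positive.
Answer: 5/13 + 12/13*e13. Uniqueness: Spin(3) -> SO(3) maps R and -R to the same rotation of trace -69/169; fixing the sign of the e13 coefficient removes the ambiguity.


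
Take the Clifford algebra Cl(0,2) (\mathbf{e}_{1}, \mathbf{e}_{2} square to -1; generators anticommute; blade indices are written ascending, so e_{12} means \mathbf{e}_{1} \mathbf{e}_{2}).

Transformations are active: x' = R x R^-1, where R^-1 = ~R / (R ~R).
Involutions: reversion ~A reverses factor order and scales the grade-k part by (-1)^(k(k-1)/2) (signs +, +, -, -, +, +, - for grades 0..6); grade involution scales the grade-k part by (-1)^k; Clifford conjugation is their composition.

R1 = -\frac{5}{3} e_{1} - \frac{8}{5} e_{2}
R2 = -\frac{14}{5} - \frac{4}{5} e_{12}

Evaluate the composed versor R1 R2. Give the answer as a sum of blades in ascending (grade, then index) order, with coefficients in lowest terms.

Distribute over the terms of R1 (each basis-blade product reordered to ascending indices, repeated generators contracted through their squares):
(-\frac{5}{3} e_{1}) R2 = \frac{14}{3} e_{1} - \frac{4}{3} e_{2}
(-\frac{8}{5} e_{2}) R2 = \frac{32}{25} e_{1} + \frac{112}{25} e_{2}
Summing the partial products and collecting blades:
Answer: \frac{446}{75} e_{1} + \frac{236}{75} e_{2}


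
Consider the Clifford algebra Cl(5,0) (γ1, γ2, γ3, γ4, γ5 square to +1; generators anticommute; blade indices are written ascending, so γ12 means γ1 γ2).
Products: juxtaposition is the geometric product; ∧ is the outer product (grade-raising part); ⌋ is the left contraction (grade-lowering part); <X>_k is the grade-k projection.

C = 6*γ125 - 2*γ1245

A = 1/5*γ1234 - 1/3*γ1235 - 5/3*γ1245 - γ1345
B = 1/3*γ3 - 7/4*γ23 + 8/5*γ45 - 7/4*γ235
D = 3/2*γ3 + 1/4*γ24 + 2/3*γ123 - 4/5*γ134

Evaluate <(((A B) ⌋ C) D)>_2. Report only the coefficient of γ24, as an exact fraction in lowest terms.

step 1: -7/12*γ1 + 8/3*γ12 + 8/5*γ13 + 7/20*γ14 - 7/12*γ15 - 109/60*γ124 + 1/9*γ125 + 35/12*γ134 + 1/60*γ145 + 8/15*γ1234 + 8/25*γ1235 - 7/4*γ1245 + 35/12*γ1345 - 5/9*γ12345
step 2: 17/6 - 52/15*γ2 - 2/9*γ4 - 589/30*γ5 - 7/6*γ24 - 21/5*γ25 + 16/3*γ45 + 7/6*γ245
step 3: 7/24 + 1/18*γ2 + 17/4*γ3 - 13/15*γ4 - 7/24*γ5 + 112/45*γ13 - 26/5*γ23 + 17/24*γ24 - 4/3*γ25 + 1/3*γ34 + 589/20*γ35 - 21/20*γ45 + 43/45*γ123 - 137/45*γ134 + 22/15*γ135 + 7/4*γ234 + 63/10*γ235 - 589/120*γ245 + 8*γ345 - 1772/675*γ1234 + 547/45*γ1235 - 3709/225*γ1345 + 7/4*γ2345 + 1556/225*γ12345
step 4: 112/45*γ13 - 26/5*γ23 + 17/24*γ24 - 4/3*γ25 + 1/3*γ34 + 589/20*γ35 - 21/20*γ45
Answer: 17/24


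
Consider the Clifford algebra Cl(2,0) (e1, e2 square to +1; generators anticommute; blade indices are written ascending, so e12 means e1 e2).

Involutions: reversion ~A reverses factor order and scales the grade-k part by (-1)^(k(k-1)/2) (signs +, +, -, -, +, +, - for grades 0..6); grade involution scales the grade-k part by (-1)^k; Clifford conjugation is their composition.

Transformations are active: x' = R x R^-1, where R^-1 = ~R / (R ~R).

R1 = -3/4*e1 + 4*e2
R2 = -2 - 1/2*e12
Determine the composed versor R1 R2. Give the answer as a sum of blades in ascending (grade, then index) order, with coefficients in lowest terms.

Distribute over the terms of R1 (each basis-blade product reordered to ascending indices, repeated generators contracted through their squares):
(-3/4*e1) R2 = 3/2*e1 + 3/8*e2
(4*e2) R2 = 2*e1 - 8*e2
Summing the partial products and collecting blades:
Answer: 7/2*e1 - 61/8*e2
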